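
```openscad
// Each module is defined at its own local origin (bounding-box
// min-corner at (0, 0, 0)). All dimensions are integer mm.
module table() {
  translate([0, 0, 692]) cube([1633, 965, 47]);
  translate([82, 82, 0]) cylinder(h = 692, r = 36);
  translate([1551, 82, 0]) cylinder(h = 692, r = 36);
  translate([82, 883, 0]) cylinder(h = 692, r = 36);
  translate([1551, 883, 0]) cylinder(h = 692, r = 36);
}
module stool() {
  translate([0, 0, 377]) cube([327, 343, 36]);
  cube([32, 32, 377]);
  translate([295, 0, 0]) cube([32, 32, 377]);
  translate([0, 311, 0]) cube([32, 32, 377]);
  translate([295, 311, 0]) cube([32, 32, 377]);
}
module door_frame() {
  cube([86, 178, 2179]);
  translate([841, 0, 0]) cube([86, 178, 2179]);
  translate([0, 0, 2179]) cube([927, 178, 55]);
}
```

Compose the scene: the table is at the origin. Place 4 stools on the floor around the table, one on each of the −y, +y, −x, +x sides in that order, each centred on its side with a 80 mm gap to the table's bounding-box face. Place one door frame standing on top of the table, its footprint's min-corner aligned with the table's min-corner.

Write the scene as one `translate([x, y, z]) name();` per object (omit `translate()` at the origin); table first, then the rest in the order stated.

table();
translate([653, -423, 0]) stool();
translate([653, 1045, 0]) stool();
translate([-407, 311, 0]) stool();
translate([1713, 311, 0]) stool();
translate([0, 0, 739]) door_frame();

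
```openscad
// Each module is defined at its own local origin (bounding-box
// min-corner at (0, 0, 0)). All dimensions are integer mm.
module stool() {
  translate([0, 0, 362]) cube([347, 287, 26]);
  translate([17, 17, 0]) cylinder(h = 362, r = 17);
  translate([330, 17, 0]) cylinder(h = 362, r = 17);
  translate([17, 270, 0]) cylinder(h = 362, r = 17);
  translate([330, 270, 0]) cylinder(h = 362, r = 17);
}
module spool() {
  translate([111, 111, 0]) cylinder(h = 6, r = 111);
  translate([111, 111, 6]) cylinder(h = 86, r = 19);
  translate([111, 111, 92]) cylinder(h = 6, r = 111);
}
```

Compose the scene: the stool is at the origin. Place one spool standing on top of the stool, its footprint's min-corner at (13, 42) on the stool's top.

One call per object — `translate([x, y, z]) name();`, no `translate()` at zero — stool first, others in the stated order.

stool();
translate([13, 42, 388]) spool();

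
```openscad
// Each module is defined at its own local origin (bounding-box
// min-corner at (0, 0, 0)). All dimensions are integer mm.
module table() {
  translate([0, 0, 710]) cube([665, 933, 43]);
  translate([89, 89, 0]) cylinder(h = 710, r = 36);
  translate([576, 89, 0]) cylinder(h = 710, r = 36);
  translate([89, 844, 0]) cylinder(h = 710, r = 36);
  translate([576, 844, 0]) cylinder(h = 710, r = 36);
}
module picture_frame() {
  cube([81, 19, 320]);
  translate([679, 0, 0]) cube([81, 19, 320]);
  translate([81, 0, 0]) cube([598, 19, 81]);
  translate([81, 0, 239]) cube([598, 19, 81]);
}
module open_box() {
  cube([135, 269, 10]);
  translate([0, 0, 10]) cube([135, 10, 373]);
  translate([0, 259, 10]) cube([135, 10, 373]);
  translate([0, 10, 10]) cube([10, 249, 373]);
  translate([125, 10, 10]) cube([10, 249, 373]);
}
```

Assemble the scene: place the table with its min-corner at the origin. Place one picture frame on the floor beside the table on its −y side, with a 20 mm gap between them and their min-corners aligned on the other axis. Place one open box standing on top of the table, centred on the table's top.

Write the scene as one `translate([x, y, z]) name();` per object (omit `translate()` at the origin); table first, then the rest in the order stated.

table();
translate([0, -39, 0]) picture_frame();
translate([265, 332, 753]) open_box();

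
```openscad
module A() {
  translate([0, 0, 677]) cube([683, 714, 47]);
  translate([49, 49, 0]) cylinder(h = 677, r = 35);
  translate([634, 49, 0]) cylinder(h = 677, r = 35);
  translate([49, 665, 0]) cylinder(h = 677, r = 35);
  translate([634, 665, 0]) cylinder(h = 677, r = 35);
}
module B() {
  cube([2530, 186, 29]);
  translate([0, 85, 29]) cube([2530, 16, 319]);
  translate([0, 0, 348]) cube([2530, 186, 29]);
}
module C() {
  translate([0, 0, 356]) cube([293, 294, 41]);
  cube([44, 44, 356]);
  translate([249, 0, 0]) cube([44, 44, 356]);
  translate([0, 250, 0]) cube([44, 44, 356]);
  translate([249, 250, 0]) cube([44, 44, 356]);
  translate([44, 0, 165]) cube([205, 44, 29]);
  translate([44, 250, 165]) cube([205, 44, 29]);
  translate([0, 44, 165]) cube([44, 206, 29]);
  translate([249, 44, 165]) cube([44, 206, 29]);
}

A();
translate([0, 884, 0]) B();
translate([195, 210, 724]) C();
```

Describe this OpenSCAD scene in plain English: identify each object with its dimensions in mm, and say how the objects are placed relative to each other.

A is a table: top 683 mm (x) × 714 mm (y), 47 mm thick, upper face at z = 724 mm, on four round legs of 70 mm diameter, each leg's bounding box inset 14 mm from the nearest pair of top edges, running from z = 0 to the bottom of the top.

B is an I-beam lying along x, 2530 mm long. Overall section height 377 mm. Two flanges 186 mm wide (y) and 29 mm thick, one on the floor and one at the top; a web 16 mm thick runs between them, centred on the flange width.

C is a four-legged stool. The seat is a 293×294×41 mm slab whose top surface is at z = 397 mm; four square legs, each 44×44 mm in cross-section, run from the floor (z = 0) to the underside of the seat, each flush with a corner of the seat. Four stretchers, 44 mm wide and 29 mm tall, connect adjacent legs with their undersides at z = 165 mm, each running between the inner faces of the legs it joins and aligned with the legs' outer faces on the other axis.

The I-beam is on the floor beside the table on its +y side. The stool is on top of the table, centred.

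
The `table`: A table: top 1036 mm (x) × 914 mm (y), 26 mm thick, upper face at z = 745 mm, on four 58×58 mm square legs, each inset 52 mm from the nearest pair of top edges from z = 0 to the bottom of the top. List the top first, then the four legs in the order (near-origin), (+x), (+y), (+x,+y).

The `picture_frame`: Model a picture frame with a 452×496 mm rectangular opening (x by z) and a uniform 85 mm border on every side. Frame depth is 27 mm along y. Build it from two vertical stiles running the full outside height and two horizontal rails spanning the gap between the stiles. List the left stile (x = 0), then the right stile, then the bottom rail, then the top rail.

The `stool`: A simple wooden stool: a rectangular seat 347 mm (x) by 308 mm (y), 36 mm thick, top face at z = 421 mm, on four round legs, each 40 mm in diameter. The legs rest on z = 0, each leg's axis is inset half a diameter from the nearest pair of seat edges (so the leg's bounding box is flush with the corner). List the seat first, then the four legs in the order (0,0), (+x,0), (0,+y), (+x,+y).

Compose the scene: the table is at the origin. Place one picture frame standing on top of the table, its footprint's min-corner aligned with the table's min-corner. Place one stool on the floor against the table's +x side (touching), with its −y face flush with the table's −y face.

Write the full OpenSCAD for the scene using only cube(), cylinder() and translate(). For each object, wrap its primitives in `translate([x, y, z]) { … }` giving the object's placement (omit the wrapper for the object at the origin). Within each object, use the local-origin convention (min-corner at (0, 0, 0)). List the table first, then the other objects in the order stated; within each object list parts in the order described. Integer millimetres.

translate([0, 0, 719]) cube([1036, 914, 26]);
translate([52, 52, 0]) cube([58, 58, 719]);
translate([926, 52, 0]) cube([58, 58, 719]);
translate([52, 804, 0]) cube([58, 58, 719]);
translate([926, 804, 0]) cube([58, 58, 719]);
translate([0, 0, 745]) {
  cube([85, 27, 666]);
  translate([537, 0, 0]) cube([85, 27, 666]);
  translate([85, 0, 0]) cube([452, 27, 85]);
  translate([85, 0, 581]) cube([452, 27, 85]);
}
translate([1036, 0, 0]) {
  translate([0, 0, 385]) cube([347, 308, 36]);
  translate([20, 20, 0]) cylinder(h = 385, r = 20);
  translate([327, 20, 0]) cylinder(h = 385, r = 20);
  translate([20, 288, 0]) cylinder(h = 385, r = 20);
  translate([327, 288, 0]) cylinder(h = 385, r = 20);
}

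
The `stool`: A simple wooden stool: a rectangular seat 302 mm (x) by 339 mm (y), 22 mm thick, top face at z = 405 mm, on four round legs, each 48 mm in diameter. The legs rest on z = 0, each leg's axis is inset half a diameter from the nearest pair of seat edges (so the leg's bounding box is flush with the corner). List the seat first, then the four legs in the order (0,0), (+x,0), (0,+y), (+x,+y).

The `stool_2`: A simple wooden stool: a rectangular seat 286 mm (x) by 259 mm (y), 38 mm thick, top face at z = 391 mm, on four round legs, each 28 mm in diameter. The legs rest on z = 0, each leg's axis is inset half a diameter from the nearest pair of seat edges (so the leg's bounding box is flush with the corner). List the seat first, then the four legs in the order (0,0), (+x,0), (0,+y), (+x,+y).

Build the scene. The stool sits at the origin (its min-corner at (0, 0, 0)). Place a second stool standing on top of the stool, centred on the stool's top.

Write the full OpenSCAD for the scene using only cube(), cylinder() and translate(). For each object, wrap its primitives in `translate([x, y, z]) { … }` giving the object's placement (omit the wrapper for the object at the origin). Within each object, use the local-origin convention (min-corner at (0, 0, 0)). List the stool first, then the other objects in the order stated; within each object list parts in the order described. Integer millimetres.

translate([0, 0, 383]) cube([302, 339, 22]);
translate([24, 24, 0]) cylinder(h = 383, r = 24);
translate([278, 24, 0]) cylinder(h = 383, r = 24);
translate([24, 315, 0]) cylinder(h = 383, r = 24);
translate([278, 315, 0]) cylinder(h = 383, r = 24);
translate([8, 40, 405]) {
  translate([0, 0, 353]) cube([286, 259, 38]);
  translate([14, 14, 0]) cylinder(h = 353, r = 14);
  translate([272, 14, 0]) cylinder(h = 353, r = 14);
  translate([14, 245, 0]) cylinder(h = 353, r = 14);
  translate([272, 245, 0]) cylinder(h = 353, r = 14);
}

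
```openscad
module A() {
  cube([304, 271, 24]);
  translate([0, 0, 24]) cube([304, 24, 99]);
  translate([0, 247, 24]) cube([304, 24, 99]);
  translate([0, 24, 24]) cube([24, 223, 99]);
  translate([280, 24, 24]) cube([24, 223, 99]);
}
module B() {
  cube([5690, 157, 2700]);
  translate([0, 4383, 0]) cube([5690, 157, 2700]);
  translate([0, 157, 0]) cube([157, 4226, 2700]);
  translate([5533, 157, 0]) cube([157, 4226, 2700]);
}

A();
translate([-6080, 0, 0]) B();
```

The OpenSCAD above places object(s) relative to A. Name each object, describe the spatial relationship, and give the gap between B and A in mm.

A is an open box. B is a house frame. The house frame is on the floor beside the open box on its −x side. The gap between the house frame and the open box is 390 mm.

The house frame's nearest face is 390 mm from the open box's −x face.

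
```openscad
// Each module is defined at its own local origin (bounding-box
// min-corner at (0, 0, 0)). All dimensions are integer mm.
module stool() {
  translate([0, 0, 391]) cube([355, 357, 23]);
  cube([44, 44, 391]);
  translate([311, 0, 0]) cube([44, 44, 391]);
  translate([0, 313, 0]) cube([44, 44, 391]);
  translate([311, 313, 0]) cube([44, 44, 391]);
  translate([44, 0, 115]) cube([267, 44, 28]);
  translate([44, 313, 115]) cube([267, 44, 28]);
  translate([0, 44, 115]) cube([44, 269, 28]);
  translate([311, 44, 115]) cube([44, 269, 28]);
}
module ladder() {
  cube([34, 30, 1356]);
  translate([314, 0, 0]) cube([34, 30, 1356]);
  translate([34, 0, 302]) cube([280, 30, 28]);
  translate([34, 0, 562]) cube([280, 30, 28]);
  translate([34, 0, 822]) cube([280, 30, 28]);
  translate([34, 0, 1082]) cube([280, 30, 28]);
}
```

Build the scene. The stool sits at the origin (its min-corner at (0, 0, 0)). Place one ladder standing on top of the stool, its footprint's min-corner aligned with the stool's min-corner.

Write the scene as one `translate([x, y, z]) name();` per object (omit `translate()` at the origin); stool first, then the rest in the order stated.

stool();
translate([0, 0, 414]) ladder();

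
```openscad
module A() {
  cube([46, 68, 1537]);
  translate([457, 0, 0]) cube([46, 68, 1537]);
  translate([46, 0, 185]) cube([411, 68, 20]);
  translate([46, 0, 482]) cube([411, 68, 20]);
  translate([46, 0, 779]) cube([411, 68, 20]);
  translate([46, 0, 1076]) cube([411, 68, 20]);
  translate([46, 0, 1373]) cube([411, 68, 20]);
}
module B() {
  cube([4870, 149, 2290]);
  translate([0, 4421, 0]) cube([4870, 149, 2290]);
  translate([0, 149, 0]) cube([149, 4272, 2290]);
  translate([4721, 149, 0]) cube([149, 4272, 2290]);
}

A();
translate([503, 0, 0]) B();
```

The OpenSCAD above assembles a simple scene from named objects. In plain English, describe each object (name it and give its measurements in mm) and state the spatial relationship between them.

A is a wooden ladder with two side rails of 46×68 mm section and 1537 mm height, set 503 mm apart overall. Between them run 5 rectangular rungs (68 mm deep, 20 mm thick), front faces flush with the rails' −y face. The bottom of the first rung is 185 mm above the floor and each subsequent rung is 297 mm higher than the one below.

B is a box-shaped house frame (walls only): outside footprint 4870×4570 mm, wall height 2290 mm, wall thickness 149 mm. The two y-facing walls run the full x-width; the two x-facing walls fit between the inner faces of the y-facing walls.

The house frame is against the ladder's +x side, with their −y faces flush.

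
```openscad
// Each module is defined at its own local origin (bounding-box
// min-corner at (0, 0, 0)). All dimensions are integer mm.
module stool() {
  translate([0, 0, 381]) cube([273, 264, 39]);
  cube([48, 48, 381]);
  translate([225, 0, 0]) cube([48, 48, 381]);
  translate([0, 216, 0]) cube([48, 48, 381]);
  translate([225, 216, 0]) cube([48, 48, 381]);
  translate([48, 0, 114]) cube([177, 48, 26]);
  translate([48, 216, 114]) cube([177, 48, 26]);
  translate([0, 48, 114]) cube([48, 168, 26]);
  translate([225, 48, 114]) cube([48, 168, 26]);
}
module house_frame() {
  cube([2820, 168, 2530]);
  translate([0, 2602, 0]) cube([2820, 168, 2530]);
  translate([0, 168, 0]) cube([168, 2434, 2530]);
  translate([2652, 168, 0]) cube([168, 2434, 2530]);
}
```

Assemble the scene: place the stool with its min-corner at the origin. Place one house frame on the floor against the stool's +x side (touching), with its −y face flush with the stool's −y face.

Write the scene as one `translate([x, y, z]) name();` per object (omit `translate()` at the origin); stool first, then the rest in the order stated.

stool();
translate([273, 0, 0]) house_frame();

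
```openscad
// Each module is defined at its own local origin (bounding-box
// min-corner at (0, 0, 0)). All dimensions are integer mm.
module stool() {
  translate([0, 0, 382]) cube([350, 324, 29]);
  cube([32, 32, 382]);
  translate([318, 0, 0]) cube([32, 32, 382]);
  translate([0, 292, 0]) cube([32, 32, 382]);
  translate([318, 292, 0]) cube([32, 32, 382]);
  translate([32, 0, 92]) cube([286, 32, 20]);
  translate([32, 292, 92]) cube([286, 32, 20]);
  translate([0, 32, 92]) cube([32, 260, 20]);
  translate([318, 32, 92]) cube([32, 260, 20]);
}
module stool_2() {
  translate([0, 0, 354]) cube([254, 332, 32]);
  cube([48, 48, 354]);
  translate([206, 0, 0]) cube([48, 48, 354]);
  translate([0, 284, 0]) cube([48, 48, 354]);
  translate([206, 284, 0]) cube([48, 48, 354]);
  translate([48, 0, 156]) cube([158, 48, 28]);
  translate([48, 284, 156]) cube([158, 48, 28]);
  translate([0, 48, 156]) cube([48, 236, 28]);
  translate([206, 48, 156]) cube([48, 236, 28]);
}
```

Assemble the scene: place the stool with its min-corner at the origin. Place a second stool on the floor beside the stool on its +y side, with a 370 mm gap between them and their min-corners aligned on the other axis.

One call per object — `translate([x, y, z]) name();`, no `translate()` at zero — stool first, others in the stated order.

stool();
translate([0, 694, 0]) stool_2();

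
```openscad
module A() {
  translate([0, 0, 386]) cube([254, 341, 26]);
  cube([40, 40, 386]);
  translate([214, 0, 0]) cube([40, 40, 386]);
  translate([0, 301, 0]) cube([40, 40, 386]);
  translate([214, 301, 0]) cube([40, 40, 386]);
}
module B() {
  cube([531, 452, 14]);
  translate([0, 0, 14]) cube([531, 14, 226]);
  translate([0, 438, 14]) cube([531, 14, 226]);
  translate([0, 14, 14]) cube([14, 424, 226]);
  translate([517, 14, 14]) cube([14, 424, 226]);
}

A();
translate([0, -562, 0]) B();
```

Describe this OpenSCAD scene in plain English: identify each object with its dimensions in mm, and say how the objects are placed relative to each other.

A is a four-legged stool. The seat is 254×341 mm, 26 mm thick, top at z = 412 mm. It stands on four square legs, each 40×40 mm in cross-section, from z = 0 to the seat underside, each flush with a corner of the seat.

B is an open-topped rectangular box: outside dimensions 531×452×240 mm, with a uniform wall and base thickness of 14 mm. The base is a full 531×452 slab on the floor; four walls sit on top of the base. The front and back walls (the −y and +y sides) span the full width; the two side walls fit between them.

The open box is on the floor beside the stool on its −y side.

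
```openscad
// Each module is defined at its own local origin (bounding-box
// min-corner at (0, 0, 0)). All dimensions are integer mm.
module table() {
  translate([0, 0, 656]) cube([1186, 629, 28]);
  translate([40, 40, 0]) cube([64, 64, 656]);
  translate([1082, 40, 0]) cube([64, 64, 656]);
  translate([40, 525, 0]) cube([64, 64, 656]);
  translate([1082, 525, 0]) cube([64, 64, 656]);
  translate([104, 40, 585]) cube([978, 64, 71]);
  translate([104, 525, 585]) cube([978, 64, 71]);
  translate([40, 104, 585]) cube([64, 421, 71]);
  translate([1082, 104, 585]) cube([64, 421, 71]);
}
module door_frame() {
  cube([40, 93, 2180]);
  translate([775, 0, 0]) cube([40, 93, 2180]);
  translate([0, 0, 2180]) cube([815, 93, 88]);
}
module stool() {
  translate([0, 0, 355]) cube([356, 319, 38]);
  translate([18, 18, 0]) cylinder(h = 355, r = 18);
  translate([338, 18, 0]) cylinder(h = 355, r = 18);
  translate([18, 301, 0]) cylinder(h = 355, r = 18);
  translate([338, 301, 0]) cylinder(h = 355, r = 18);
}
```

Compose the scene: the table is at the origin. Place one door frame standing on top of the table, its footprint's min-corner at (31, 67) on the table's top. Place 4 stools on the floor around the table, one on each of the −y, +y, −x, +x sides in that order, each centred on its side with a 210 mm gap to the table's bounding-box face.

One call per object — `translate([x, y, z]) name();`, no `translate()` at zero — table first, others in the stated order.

table();
translate([31, 67, 684]) door_frame();
translate([415, -529, 0]) stool();
translate([415, 839, 0]) stool();
translate([-566, 155, 0]) stool();
translate([1396, 155, 0]) stool();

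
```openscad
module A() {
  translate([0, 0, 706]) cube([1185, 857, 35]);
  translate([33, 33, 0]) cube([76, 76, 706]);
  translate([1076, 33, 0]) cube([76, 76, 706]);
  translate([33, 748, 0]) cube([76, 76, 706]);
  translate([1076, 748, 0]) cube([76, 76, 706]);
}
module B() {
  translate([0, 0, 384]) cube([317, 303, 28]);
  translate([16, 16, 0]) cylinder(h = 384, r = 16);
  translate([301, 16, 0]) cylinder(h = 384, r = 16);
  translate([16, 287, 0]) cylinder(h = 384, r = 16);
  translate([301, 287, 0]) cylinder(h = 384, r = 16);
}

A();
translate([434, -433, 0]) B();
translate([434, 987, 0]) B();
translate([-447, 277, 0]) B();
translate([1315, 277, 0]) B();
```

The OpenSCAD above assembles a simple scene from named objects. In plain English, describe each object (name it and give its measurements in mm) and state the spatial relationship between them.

A is a table: top 1185 mm (x) × 857 mm (y), 35 mm thick, upper face at z = 741 mm, on four 76×76 mm square legs, each inset 33 mm from the nearest pair of top edges, running from z = 0 to the bottom of the top.

B is a simple wooden stool: a rectangular seat 317 mm (x) by 303 mm (y), 28 mm thick, top face at z = 412 mm, on four round legs, each 32 mm in diameter. The legs rest on z = 0, each leg's axis is inset half a diameter from the nearest pair of seat edges (so the leg's bounding box is flush with the corner).

Four stools sit around the table at the −y, +y, −x, +x sides.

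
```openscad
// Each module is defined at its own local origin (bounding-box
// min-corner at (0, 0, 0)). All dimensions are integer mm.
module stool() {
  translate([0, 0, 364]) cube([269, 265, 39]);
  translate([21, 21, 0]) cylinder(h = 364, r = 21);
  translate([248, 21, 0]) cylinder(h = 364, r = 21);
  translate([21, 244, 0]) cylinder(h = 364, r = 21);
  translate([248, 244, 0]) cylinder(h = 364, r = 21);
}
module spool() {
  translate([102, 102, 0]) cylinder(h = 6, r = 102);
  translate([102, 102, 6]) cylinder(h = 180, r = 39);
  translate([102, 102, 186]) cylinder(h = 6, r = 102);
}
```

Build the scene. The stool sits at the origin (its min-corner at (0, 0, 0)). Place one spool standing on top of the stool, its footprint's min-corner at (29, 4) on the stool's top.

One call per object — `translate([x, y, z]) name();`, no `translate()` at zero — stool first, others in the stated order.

stool();
translate([29, 4, 403]) spool();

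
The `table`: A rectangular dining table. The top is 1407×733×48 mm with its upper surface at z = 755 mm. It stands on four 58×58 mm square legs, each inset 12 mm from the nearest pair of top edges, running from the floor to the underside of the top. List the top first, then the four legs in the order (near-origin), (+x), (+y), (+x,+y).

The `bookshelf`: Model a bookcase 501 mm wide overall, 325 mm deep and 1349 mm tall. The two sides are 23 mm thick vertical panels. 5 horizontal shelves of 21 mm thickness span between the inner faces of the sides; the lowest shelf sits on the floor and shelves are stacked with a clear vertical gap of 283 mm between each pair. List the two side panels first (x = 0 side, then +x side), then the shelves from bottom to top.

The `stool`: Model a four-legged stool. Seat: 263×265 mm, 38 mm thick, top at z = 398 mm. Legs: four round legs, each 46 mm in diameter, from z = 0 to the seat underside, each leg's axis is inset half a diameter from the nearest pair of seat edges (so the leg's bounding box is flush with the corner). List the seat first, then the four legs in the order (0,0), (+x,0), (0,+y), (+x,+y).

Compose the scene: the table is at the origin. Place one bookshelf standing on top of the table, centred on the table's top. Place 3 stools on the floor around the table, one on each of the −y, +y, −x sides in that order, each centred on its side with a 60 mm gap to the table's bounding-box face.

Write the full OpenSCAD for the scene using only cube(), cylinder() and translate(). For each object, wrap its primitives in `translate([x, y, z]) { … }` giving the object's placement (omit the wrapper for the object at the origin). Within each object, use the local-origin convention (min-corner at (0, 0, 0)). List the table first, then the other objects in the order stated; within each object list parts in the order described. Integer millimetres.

translate([0, 0, 707]) cube([1407, 733, 48]);
translate([12, 12, 0]) cube([58, 58, 707]);
translate([1337, 12, 0]) cube([58, 58, 707]);
translate([12, 663, 0]) cube([58, 58, 707]);
translate([1337, 663, 0]) cube([58, 58, 707]);
translate([453, 204, 755]) {
  cube([23, 325, 1349]);
  translate([478, 0, 0]) cube([23, 325, 1349]);
  translate([23, 0, 0]) cube([455, 325, 21]);
  translate([23, 0, 304]) cube([455, 325, 21]);
  translate([23, 0, 608]) cube([455, 325, 21]);
  translate([23, 0, 912]) cube([455, 325, 21]);
  translate([23, 0, 1216]) cube([455, 325, 21]);
}
translate([572, -325, 0]) {
  translate([0, 0, 360]) cube([263, 265, 38]);
  translate([23, 23, 0]) cylinder(h = 360, r = 23);
  translate([240, 23, 0]) cylinder(h = 360, r = 23);
  translate([23, 242, 0]) cylinder(h = 360, r = 23);
  translate([240, 242, 0]) cylinder(h = 360, r = 23);
}
translate([572, 793, 0]) {
  translate([0, 0, 360]) cube([263, 265, 38]);
  translate([23, 23, 0]) cylinder(h = 360, r = 23);
  translate([240, 23, 0]) cylinder(h = 360, r = 23);
  translate([23, 242, 0]) cylinder(h = 360, r = 23);
  translate([240, 242, 0]) cylinder(h = 360, r = 23);
}
translate([-323, 234, 0]) {
  translate([0, 0, 360]) cube([263, 265, 38]);
  translate([23, 23, 0]) cylinder(h = 360, r = 23);
  translate([240, 23, 0]) cylinder(h = 360, r = 23);
  translate([23, 242, 0]) cylinder(h = 360, r = 23);
  translate([240, 242, 0]) cylinder(h = 360, r = 23);
}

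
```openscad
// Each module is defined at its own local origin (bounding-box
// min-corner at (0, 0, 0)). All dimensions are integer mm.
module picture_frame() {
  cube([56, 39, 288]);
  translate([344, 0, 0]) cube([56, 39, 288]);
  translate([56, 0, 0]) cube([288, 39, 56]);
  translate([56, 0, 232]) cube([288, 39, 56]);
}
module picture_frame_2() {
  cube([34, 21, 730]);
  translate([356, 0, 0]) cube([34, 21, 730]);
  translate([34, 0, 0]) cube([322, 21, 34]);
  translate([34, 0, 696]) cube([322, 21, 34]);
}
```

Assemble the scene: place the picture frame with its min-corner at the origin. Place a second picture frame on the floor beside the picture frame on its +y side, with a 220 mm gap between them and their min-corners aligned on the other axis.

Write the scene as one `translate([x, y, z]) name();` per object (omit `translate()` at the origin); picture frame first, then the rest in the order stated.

picture_frame();
translate([0, 259, 0]) picture_frame_2();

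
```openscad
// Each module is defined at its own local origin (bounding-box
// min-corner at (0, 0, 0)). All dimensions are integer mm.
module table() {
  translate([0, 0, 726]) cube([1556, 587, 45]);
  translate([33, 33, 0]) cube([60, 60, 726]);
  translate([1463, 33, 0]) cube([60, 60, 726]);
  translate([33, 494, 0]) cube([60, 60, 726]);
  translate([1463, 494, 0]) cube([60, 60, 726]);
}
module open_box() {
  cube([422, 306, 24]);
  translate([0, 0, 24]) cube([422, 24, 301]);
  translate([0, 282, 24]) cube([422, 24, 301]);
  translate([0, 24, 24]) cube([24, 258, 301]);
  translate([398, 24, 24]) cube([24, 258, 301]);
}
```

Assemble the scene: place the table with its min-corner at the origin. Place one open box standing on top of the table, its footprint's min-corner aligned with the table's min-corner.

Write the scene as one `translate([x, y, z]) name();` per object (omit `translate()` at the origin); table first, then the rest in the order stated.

table();
translate([0, 0, 771]) open_box();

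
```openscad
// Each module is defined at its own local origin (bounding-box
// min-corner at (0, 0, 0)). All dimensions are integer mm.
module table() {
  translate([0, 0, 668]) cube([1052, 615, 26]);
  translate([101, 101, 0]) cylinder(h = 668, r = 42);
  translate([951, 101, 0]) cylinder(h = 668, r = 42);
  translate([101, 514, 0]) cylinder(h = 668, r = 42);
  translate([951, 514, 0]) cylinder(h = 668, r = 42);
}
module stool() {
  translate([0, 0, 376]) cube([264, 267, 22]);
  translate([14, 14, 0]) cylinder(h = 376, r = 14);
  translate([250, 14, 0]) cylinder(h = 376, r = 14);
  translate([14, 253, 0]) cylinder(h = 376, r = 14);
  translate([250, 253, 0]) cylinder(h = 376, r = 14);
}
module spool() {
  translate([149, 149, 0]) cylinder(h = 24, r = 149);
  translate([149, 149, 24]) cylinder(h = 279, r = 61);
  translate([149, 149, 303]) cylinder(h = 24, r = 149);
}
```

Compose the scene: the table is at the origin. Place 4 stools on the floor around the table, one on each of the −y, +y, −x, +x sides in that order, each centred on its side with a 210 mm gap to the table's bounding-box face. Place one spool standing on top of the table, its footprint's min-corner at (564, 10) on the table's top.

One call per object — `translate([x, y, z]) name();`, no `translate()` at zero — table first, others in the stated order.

table();
translate([394, -477, 0]) stool();
translate([394, 825, 0]) stool();
translate([-474, 174, 0]) stool();
translate([1262, 174, 0]) stool();
translate([564, 10, 694]) spool();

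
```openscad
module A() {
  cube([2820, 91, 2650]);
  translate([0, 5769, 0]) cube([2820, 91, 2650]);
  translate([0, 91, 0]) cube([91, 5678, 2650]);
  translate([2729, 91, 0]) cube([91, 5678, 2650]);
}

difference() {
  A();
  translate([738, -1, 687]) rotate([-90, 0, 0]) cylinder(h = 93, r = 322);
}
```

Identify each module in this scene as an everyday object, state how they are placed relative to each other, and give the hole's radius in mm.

A is a house frame. The house frame has a circular hole through its front wall. The hole's radius is 322 mm.

The subtracted cylinder has r = 322 mm.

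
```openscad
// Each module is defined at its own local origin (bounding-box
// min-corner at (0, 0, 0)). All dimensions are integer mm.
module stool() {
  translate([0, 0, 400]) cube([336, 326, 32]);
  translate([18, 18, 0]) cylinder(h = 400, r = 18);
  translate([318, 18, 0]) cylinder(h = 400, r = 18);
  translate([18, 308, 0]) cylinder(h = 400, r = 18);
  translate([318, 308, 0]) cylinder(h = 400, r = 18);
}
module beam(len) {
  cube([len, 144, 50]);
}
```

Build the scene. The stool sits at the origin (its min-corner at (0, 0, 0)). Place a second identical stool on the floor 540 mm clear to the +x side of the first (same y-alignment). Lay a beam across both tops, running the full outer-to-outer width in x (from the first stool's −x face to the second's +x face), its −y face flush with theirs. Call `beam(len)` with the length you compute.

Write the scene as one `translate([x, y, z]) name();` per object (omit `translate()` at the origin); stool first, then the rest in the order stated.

stool();
translate([876, 0, 0]) stool();
translate([0, 0, 432]) beam(1212);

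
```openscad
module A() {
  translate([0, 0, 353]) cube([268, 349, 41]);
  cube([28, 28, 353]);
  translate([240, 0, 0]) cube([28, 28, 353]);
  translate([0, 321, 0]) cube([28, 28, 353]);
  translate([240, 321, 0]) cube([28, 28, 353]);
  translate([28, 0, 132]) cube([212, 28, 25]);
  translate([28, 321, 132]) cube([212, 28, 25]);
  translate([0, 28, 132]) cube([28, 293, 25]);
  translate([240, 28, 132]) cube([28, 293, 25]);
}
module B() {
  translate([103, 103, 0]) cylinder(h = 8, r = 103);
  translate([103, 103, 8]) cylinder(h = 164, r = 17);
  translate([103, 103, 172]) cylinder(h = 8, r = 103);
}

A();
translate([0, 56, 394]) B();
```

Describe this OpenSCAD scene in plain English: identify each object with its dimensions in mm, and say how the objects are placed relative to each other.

A is a simple wooden stool: a rectangular seat 268 mm (x) by 349 mm (y), 41 mm thick, top face at z = 394 mm, on four square legs, each 28×28 mm in cross-section. The legs rest on z = 0, each flush with a corner of the seat. Four stretchers, 28 mm wide and 25 mm tall, connect adjacent legs with their undersides at z = 132 mm, each running between the inner faces of the legs it joins and aligned with the legs' outer faces on the other axis.

B is a spool: two coaxial disc flanges of radius 103 mm and thickness 8 mm, joined by a core cylinder of radius 17 mm and height 164 mm. The lower flange rests on z = 0 and the three cylinders share a vertical axis.

The spool is on top of the stool.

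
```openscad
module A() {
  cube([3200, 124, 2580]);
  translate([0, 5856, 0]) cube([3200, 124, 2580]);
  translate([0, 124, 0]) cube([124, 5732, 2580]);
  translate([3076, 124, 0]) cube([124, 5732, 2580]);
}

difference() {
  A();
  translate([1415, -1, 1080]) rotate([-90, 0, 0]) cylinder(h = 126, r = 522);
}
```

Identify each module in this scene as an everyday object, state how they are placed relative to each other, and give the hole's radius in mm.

A is a house frame. The house frame has a circular hole through its front wall. The hole's radius is 522 mm.

The subtracted cylinder has r = 522 mm.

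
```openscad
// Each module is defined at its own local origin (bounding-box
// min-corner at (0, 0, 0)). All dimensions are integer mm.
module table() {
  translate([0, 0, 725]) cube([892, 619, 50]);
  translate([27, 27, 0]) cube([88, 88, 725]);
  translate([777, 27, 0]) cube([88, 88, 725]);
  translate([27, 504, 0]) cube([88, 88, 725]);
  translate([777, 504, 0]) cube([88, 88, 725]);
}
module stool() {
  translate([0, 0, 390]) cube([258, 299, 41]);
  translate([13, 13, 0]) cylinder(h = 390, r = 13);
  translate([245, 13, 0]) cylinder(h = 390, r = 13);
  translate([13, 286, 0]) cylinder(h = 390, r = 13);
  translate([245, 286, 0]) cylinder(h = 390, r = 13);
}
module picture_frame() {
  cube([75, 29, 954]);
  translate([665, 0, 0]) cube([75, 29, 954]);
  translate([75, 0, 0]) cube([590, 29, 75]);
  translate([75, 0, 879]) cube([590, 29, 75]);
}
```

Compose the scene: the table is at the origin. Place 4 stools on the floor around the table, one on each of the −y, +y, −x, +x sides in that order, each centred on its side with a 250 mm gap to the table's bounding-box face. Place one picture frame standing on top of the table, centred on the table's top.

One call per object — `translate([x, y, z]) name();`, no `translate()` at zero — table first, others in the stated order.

table();
translate([317, -549, 0]) stool();
translate([317, 869, 0]) stool();
translate([-508, 160, 0]) stool();
translate([1142, 160, 0]) stool();
translate([76, 295, 775]) picture_frame();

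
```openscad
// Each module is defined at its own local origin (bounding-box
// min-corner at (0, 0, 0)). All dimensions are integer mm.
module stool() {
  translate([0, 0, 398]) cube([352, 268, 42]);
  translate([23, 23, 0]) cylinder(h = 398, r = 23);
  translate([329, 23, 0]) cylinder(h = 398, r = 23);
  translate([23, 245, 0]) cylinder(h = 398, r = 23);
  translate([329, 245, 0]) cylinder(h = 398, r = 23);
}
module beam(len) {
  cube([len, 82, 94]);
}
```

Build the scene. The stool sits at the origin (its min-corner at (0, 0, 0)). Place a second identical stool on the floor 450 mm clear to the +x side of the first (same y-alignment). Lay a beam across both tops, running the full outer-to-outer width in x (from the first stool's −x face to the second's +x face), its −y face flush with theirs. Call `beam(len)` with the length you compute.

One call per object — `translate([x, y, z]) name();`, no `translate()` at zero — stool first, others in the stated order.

stool();
translate([802, 0, 0]) stool();
translate([0, 0, 440]) beam(1154);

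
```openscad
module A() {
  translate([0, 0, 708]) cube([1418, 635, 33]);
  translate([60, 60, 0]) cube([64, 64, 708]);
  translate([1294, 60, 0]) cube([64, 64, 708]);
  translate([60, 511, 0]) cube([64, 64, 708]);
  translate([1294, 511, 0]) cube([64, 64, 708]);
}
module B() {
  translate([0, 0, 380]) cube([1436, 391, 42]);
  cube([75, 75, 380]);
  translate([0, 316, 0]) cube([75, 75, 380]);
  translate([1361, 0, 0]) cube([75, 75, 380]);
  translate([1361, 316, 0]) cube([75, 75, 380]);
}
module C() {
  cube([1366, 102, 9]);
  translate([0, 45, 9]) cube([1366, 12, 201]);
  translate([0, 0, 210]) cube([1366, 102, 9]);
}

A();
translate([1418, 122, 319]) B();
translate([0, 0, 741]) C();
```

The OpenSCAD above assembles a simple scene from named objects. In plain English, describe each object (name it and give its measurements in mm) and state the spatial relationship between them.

A is a rectangular dining table. The top is 1418×635×33 mm with its upper surface at z = 741 mm. It stands on four 64×64 mm square legs, each inset 60 mm from the nearest pair of top edges, running from the floor to the underside of the top.

B is a bench: a 1436×391 mm seat slab, 42 mm thick, top at z = 422 mm, on four 75×75 mm square legs flush with the seat corners and standing on z = 0.

C is an I-beam lying along x, 1366 mm long. Overall section height 219 mm. Two flanges 102 mm wide (y) and 9 mm thick, one on the floor and one at the top; a web 12 mm thick runs between them, centred on the flange width.

The bench is beside the table with their tops flush at z = 741. The I-beam is on top of the table.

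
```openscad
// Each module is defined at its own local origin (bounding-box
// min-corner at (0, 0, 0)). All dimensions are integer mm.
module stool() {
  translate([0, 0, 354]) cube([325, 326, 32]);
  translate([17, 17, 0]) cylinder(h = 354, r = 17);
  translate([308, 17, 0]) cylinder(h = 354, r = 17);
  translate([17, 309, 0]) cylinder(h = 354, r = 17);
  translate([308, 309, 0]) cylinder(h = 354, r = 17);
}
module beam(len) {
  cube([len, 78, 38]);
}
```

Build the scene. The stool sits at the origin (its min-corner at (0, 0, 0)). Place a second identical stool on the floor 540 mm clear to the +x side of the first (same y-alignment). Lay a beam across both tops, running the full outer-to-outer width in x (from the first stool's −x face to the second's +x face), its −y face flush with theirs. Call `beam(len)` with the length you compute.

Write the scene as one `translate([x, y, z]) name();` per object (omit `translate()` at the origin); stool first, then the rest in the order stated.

stool();
translate([865, 0, 0]) stool();
translate([0, 0, 386]) beam(1190);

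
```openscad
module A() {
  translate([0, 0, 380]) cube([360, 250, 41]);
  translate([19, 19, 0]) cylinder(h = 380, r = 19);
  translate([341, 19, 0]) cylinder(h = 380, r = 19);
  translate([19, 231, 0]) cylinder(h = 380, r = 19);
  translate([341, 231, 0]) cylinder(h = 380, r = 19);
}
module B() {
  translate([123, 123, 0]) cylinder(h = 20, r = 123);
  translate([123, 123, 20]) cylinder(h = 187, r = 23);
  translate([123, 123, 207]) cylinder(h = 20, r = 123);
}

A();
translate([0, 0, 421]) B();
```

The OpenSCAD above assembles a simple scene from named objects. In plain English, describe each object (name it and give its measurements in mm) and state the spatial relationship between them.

A is a four-legged stool. The seat is a 360×250×41 mm slab whose top surface is at z = 421 mm; four round legs, each 38 mm in diameter, run from the floor (z = 0) to the underside of the seat, each leg's axis is inset half a diameter from the nearest pair of seat edges (so the leg's bounding box is flush with the corner).

B is a spool: two coaxial disc flanges of radius 123 mm and thickness 20 mm, joined by a core cylinder of radius 23 mm and height 187 mm. The lower flange rests on z = 0 and the three cylinders share a vertical axis.

The spool is on top of the stool.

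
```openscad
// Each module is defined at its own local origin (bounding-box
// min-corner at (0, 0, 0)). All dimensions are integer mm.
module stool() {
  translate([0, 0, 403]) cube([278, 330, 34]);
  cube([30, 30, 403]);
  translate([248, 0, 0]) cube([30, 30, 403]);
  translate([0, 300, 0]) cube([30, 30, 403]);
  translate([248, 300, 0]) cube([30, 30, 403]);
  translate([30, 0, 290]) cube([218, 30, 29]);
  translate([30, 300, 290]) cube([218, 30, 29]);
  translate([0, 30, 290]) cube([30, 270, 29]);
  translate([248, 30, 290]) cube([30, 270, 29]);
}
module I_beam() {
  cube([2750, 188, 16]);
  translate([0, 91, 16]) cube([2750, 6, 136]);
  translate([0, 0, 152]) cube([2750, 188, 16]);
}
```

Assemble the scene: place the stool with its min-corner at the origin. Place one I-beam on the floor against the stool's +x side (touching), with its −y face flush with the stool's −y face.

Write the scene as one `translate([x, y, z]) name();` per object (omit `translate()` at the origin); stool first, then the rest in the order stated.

stool();
translate([278, 0, 0]) I_beam();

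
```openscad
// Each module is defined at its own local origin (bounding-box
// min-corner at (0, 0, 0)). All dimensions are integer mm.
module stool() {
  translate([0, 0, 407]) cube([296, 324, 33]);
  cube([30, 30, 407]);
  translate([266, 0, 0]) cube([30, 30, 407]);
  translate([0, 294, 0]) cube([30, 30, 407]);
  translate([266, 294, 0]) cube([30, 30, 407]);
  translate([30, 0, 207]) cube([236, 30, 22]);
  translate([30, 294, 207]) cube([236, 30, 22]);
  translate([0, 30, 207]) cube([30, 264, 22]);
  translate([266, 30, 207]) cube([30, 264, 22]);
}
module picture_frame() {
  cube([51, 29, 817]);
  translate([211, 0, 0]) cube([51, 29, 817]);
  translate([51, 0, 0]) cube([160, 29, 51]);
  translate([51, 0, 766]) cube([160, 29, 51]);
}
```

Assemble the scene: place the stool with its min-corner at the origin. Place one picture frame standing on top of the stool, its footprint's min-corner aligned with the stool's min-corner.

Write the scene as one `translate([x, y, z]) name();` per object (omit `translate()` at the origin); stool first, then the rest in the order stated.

stool();
translate([0, 0, 440]) picture_frame();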